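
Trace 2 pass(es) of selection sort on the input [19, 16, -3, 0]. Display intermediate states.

Pass 1: Select minimum -3 at index 2, swap -> [-3, 16, 19, 0]
Pass 2: Select minimum 0 at index 3, swap -> [-3, 0, 19, 16]


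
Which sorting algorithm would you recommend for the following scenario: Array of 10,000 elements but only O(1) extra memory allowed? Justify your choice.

Best choice: Heapsort
Reason: Heapsort rearranges the array in place using O(1) auxiliary space and still guarantees O(n log n) time; quicksort partitions in place but needs Theta(log n) stack space for recursion (O(n) in the worst case), and mergesort requires O(n) auxiliary space


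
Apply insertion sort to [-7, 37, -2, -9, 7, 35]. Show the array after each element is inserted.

First element -7 is already 'sorted'
Insert 37: shifted 0 elements -> [-7, 37, -2, -9, 7, 35]
Insert -2: shifted 1 elements -> [-7, -2, 37, -9, 7, 35]
Insert -9: shifted 3 elements -> [-9, -7, -2, 37, 7, 35]
Insert 7: shifted 1 elements -> [-9, -7, -2, 7, 37, 35]
Insert 35: shifted 1 elements -> [-9, -7, -2, 7, 35, 37]


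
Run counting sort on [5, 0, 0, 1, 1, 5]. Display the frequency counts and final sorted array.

Count array: [2, 2, 0, 0, 0, 2]
(count[i] = number of elements equal to i)
Cumulative count: [2, 4, 4, 4, 4, 6]
Sorted: [0, 0, 1, 1, 5, 5]


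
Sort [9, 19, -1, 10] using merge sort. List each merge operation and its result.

Divide and conquer:
  Merge [9] + [19] -> [9, 19]
  Merge [-1] + [10] -> [-1, 10]
  Merge [9, 19] + [-1, 10] -> [-1, 9, 10, 19]


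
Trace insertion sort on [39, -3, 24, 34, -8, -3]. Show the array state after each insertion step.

First element 39 is already 'sorted'
Insert -3: shifted 1 elements -> [-3, 39, 24, 34, -8, -3]
Insert 24: shifted 1 elements -> [-3, 24, 39, 34, -8, -3]
Insert 34: shifted 1 elements -> [-3, 24, 34, 39, -8, -3]
Insert -8: shifted 4 elements -> [-8, -3, 24, 34, 39, -3]
Insert -3: shifted 3 elements -> [-8, -3, -3, 24, 34, 39]


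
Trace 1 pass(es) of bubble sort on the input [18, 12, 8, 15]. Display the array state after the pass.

After pass 1: [12, 8, 15, 18] (3 swaps)
Total swaps: 3


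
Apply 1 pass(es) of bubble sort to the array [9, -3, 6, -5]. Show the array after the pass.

After pass 1: [-3, 6, -5, 9] (3 swaps)
Total swaps: 3


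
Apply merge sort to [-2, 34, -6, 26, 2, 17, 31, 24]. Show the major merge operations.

Divide and conquer:
  Merge [-2] + [34] -> [-2, 34]
  Merge [-6] + [26] -> [-6, 26]
  Merge [-2, 34] + [-6, 26] -> [-6, -2, 26, 34]
  Merge [2] + [17] -> [2, 17]
  Merge [31] + [24] -> [24, 31]
  Merge [2, 17] + [24, 31] -> [2, 17, 24, 31]
  Merge [-6, -2, 26, 34] + [2, 17, 24, 31] -> [-6, -2, 2, 17, 24, 26, 31, 34]


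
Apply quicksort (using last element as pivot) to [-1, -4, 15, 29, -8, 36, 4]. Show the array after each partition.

Partition 1: pivot=4 at index 3 -> [-1, -4, -8, 4, 15, 36, 29]
Partition 2: pivot=-8 at index 0 -> [-8, -4, -1, 4, 15, 36, 29]
Partition 3: pivot=-1 at index 2 -> [-8, -4, -1, 4, 15, 36, 29]
Partition 4: pivot=29 at index 5 -> [-8, -4, -1, 4, 15, 29, 36]


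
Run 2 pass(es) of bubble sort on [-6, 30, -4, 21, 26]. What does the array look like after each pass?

After pass 1: [-6, -4, 21, 26, 30] (3 swaps)
After pass 2: [-6, -4, 21, 26, 30] (0 swaps)
Total swaps: 3


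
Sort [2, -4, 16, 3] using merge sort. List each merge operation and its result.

Divide and conquer:
  Merge [2] + [-4] -> [-4, 2]
  Merge [16] + [3] -> [3, 16]
  Merge [-4, 2] + [3, 16] -> [-4, 2, 3, 16]


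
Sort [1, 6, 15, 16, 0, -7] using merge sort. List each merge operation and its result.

Divide and conquer:
  Merge [6] + [15] -> [6, 15]
  Merge [1] + [6, 15] -> [1, 6, 15]
  Merge [0] + [-7] -> [-7, 0]
  Merge [16] + [-7, 0] -> [-7, 0, 16]
  Merge [1, 6, 15] + [-7, 0, 16] -> [-7, 0, 1, 6, 15, 16]


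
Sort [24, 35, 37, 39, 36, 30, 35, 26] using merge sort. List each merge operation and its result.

Divide and conquer:
  Merge [24] + [35] -> [24, 35]
  Merge [37] + [39] -> [37, 39]
  Merge [24, 35] + [37, 39] -> [24, 35, 37, 39]
  Merge [36] + [30] -> [30, 36]
  Merge [35] + [26] -> [26, 35]
  Merge [30, 36] + [26, 35] -> [26, 30, 35, 36]
  Merge [24, 35, 37, 39] + [26, 30, 35, 36] -> [24, 26, 30, 35, 35, 36, 37, 39]


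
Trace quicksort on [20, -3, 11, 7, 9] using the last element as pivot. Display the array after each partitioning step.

Partition 1: pivot=9 at index 2 -> [-3, 7, 9, 20, 11]
Partition 2: pivot=7 at index 1 -> [-3, 7, 9, 20, 11]
Partition 3: pivot=11 at index 3 -> [-3, 7, 9, 11, 20]


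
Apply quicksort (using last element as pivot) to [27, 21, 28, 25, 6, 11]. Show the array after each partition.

Partition 1: pivot=11 at index 1 -> [6, 11, 28, 25, 27, 21]
Partition 2: pivot=21 at index 2 -> [6, 11, 21, 25, 27, 28]
Partition 3: pivot=28 at index 5 -> [6, 11, 21, 25, 27, 28]
Partition 4: pivot=27 at index 4 -> [6, 11, 21, 25, 27, 28]


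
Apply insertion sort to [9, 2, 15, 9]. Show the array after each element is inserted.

First element 9 is already 'sorted'
Insert 2: shifted 1 elements -> [2, 9, 15, 9]
Insert 15: shifted 0 elements -> [2, 9, 15, 9]
Insert 9: shifted 1 elements -> [2, 9, 9, 15]


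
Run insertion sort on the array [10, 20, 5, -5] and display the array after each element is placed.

First element 10 is already 'sorted'
Insert 20: shifted 0 elements -> [10, 20, 5, -5]
Insert 5: shifted 2 elements -> [5, 10, 20, -5]
Insert -5: shifted 3 elements -> [-5, 5, 10, 20]


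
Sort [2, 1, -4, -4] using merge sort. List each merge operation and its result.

Divide and conquer:
  Merge [2] + [1] -> [1, 2]
  Merge [-4] + [-4] -> [-4, -4]
  Merge [1, 2] + [-4, -4] -> [-4, -4, 1, 2]


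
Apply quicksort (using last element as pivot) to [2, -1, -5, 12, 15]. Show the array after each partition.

Partition 1: pivot=15 at index 4 -> [2, -1, -5, 12, 15]
Partition 2: pivot=12 at index 3 -> [2, -1, -5, 12, 15]
Partition 3: pivot=-5 at index 0 -> [-5, -1, 2, 12, 15]
Partition 4: pivot=2 at index 2 -> [-5, -1, 2, 12, 15]


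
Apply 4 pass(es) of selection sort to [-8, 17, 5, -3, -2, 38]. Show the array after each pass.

Pass 1: Select minimum -8 at index 0, swap -> [-8, 17, 5, -3, -2, 38]
Pass 2: Select minimum -3 at index 3, swap -> [-8, -3, 5, 17, -2, 38]
Pass 3: Select minimum -2 at index 4, swap -> [-8, -3, -2, 17, 5, 38]
Pass 4: Select minimum 5 at index 4, swap -> [-8, -3, -2, 5, 17, 38]


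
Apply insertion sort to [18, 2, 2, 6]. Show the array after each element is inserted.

First element 18 is already 'sorted'
Insert 2: shifted 1 elements -> [2, 18, 2, 6]
Insert 2: shifted 1 elements -> [2, 2, 18, 6]
Insert 6: shifted 1 elements -> [2, 2, 6, 18]


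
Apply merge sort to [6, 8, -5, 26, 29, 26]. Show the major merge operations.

Divide and conquer:
  Merge [8] + [-5] -> [-5, 8]
  Merge [6] + [-5, 8] -> [-5, 6, 8]
  Merge [29] + [26] -> [26, 29]
  Merge [26] + [26, 29] -> [26, 26, 29]
  Merge [-5, 6, 8] + [26, 26, 29] -> [-5, 6, 8, 26, 26, 29]


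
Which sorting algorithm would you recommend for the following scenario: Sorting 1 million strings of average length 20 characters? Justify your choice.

Best choice: MSD radix sort or Mergesort
Reason: MSD radix sort is a non-comparison sort that buckets the strings by successive character positions, running in time proportional to the total number of characters examined rather than O(n log n) string comparisons; mergesort is a stable O(n log n)-comparison alternative that works for arbitrary variable-length keys


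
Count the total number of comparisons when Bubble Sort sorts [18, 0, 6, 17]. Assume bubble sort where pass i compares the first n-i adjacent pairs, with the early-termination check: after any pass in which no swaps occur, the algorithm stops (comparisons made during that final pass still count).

Pass 1: compare adjacent pairs (0,1)..(2,3) = 3 comparison(s), 3 swap(s) -> [0, 6, 17, 18]
Pass 2: compare adjacent pairs (0,1)..(1,2) = 2 comparison(s), 0 swap(s) -> [0, 6, 17, 18]
No swaps in this pass, so bubble sort stops here.
Total comparisons: 3 + 2 = 5


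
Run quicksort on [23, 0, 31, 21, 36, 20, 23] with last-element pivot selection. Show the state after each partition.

Partition 1: pivot=23 at index 4 -> [23, 0, 21, 20, 23, 31, 36]
Partition 2: pivot=20 at index 1 -> [0, 20, 21, 23, 23, 31, 36]
Partition 3: pivot=23 at index 3 -> [0, 20, 21, 23, 23, 31, 36]
Partition 4: pivot=36 at index 6 -> [0, 20, 21, 23, 23, 31, 36]


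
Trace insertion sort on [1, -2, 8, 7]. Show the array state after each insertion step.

First element 1 is already 'sorted'
Insert -2: shifted 1 elements -> [-2, 1, 8, 7]
Insert 8: shifted 0 elements -> [-2, 1, 8, 7]
Insert 7: shifted 1 elements -> [-2, 1, 7, 8]


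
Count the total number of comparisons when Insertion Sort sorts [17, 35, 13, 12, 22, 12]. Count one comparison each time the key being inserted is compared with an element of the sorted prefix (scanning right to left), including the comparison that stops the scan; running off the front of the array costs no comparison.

Insert 35: 17 <= 35 (stop) = 1 comparison(s) -> [17, 35, 13, 12, 22, 12]
Insert 13: 35 > 13 (shift), 17 > 13 (shift), reached front = 2 comparison(s) -> [13, 17, 35, 12, 22, 12]
Insert 12: 35 > 12 (shift), 17 > 12 (shift), 13 > 12 (shift), reached front = 3 comparison(s) -> [12, 13, 17, 35, 22, 12]
Insert 22: 35 > 22 (shift), 17 <= 22 (stop) = 2 comparison(s) -> [12, 13, 17, 22, 35, 12]
Insert 12: 35 > 12 (shift), 22 > 12 (shift), 17 > 12 (shift), 13 > 12 (shift), 12 <= 12 (stop) = 5 comparison(s) -> [12, 12, 13, 17, 22, 35]
Total comparisons: 1 + 2 + 3 + 2 + 5 = 13


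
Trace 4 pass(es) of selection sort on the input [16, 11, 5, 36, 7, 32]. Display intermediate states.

Pass 1: Select minimum 5 at index 2, swap -> [5, 11, 16, 36, 7, 32]
Pass 2: Select minimum 7 at index 4, swap -> [5, 7, 16, 36, 11, 32]
Pass 3: Select minimum 11 at index 4, swap -> [5, 7, 11, 36, 16, 32]
Pass 4: Select minimum 16 at index 4, swap -> [5, 7, 11, 16, 36, 32]


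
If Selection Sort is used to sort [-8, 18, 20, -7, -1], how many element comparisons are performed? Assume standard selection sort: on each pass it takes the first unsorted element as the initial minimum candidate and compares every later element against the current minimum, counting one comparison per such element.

Pass 1: scan indices 1..4 for the minimum = 4 comparison(s); min is -8, place at index 0 -> [-8, 18, 20, -7, -1]
Pass 2: scan indices 2..4 for the minimum = 3 comparison(s); min is -7, place at index 1 -> [-8, -7, 20, 18, -1]
Pass 3: scan indices 3..4 for the minimum = 2 comparison(s); min is -1, place at index 2 -> [-8, -7, -1, 18, 20]
Pass 4: scan indices 4..4 for the minimum = 1 comparison(s); min is 18, place at index 3 -> [-8, -7, -1, 18, 20]
Selection sort always scans the whole unsorted suffix, so the count is (n-1) + (n-2) + ... + 1 = n(n-1)/2 = 5*4/2 = 10 regardless of the input order.
Total comparisons: 4 + 3 + 2 + 1 = 10


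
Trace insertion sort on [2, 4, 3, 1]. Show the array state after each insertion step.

First element 2 is already 'sorted'
Insert 4: shifted 0 elements -> [2, 4, 3, 1]
Insert 3: shifted 1 elements -> [2, 3, 4, 1]
Insert 1: shifted 3 elements -> [1, 2, 3, 4]


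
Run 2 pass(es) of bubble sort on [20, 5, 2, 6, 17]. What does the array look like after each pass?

After pass 1: [5, 2, 6, 17, 20] (4 swaps)
After pass 2: [2, 5, 6, 17, 20] (1 swaps)
Total swaps: 5


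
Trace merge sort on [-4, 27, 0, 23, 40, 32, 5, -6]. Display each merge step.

Divide and conquer:
  Merge [-4] + [27] -> [-4, 27]
  Merge [0] + [23] -> [0, 23]
  Merge [-4, 27] + [0, 23] -> [-4, 0, 23, 27]
  Merge [40] + [32] -> [32, 40]
  Merge [5] + [-6] -> [-6, 5]
  Merge [32, 40] + [-6, 5] -> [-6, 5, 32, 40]
  Merge [-4, 0, 23, 27] + [-6, 5, 32, 40] -> [-6, -4, 0, 5, 23, 27, 32, 40]


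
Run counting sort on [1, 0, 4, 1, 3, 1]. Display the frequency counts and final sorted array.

Count array: [1, 3, 0, 1, 1]
(count[i] = number of elements equal to i)
Cumulative count: [1, 4, 4, 5, 6]
Sorted: [0, 1, 1, 1, 3, 4]


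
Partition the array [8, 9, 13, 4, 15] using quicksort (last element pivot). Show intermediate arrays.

Partition 1: pivot=15 at index 4 -> [8, 9, 13, 4, 15]
Partition 2: pivot=4 at index 0 -> [4, 9, 13, 8, 15]
Partition 3: pivot=8 at index 1 -> [4, 8, 13, 9, 15]
Partition 4: pivot=9 at index 2 -> [4, 8, 9, 13, 15]


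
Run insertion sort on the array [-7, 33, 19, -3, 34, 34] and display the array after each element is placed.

First element -7 is already 'sorted'
Insert 33: shifted 0 elements -> [-7, 33, 19, -3, 34, 34]
Insert 19: shifted 1 elements -> [-7, 19, 33, -3, 34, 34]
Insert -3: shifted 2 elements -> [-7, -3, 19, 33, 34, 34]
Insert 34: shifted 0 elements -> [-7, -3, 19, 33, 34, 34]
Insert 34: shifted 0 elements -> [-7, -3, 19, 33, 34, 34]


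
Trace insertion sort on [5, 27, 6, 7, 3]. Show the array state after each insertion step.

First element 5 is already 'sorted'
Insert 27: shifted 0 elements -> [5, 27, 6, 7, 3]
Insert 6: shifted 1 elements -> [5, 6, 27, 7, 3]
Insert 7: shifted 1 elements -> [5, 6, 7, 27, 3]
Insert 3: shifted 4 elements -> [3, 5, 6, 7, 27]


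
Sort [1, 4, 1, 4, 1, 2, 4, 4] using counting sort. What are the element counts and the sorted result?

Count array: [0, 3, 1, 0, 4]
(count[i] = number of elements equal to i)
Cumulative count: [0, 3, 4, 4, 8]
Sorted: [1, 1, 1, 2, 4, 4, 4, 4]


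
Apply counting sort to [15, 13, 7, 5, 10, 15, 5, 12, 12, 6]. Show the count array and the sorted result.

Count array: [0, 0, 0, 0, 0, 2, 1, 1, 0, 0, 1, 0, 2, 1, 0, 2]
(count[i] = number of elements equal to i)
Cumulative count: [0, 0, 0, 0, 0, 2, 3, 4, 4, 4, 5, 5, 7, 8, 8, 10]
Sorted: [5, 5, 6, 7, 10, 12, 12, 13, 15, 15]


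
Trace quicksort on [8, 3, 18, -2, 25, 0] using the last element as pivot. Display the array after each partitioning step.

Partition 1: pivot=0 at index 1 -> [-2, 0, 18, 8, 25, 3]
Partition 2: pivot=3 at index 2 -> [-2, 0, 3, 8, 25, 18]
Partition 3: pivot=18 at index 4 -> [-2, 0, 3, 8, 18, 25]


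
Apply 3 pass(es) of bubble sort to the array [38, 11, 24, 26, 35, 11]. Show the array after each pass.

After pass 1: [11, 24, 26, 35, 11, 38] (5 swaps)
After pass 2: [11, 24, 26, 11, 35, 38] (1 swaps)
After pass 3: [11, 24, 11, 26, 35, 38] (1 swaps)
Total swaps: 7


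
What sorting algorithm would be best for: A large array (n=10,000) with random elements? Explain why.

Best choice: Quicksort or Mergesort
Reason: Both have O(n log n) average case; quicksort has lower constant factors


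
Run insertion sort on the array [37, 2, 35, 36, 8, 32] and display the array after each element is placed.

First element 37 is already 'sorted'
Insert 2: shifted 1 elements -> [2, 37, 35, 36, 8, 32]
Insert 35: shifted 1 elements -> [2, 35, 37, 36, 8, 32]
Insert 36: shifted 1 elements -> [2, 35, 36, 37, 8, 32]
Insert 8: shifted 3 elements -> [2, 8, 35, 36, 37, 32]
Insert 32: shifted 3 elements -> [2, 8, 32, 35, 36, 37]


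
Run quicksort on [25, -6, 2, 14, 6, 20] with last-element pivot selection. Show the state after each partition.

Partition 1: pivot=20 at index 4 -> [-6, 2, 14, 6, 20, 25]
Partition 2: pivot=6 at index 2 -> [-6, 2, 6, 14, 20, 25]
Partition 3: pivot=2 at index 1 -> [-6, 2, 6, 14, 20, 25]


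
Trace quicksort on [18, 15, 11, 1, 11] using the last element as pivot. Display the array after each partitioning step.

Partition 1: pivot=11 at index 2 -> [11, 1, 11, 15, 18]
Partition 2: pivot=1 at index 0 -> [1, 11, 11, 15, 18]
Partition 3: pivot=18 at index 4 -> [1, 11, 11, 15, 18]


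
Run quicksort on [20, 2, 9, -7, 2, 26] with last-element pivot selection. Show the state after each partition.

Partition 1: pivot=26 at index 5 -> [20, 2, 9, -7, 2, 26]
Partition 2: pivot=2 at index 2 -> [2, -7, 2, 20, 9, 26]
Partition 3: pivot=-7 at index 0 -> [-7, 2, 2, 20, 9, 26]
Partition 4: pivot=9 at index 3 -> [-7, 2, 2, 9, 20, 26]


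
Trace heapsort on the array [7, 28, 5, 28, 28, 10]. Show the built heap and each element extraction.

Build heap: [28, 28, 10, 7, 28, 5]
Extract 28: [28, 28, 10, 7, 5, 28]
Extract 28: [28, 7, 10, 5, 28, 28]
Extract 28: [10, 7, 5, 28, 28, 28]
Extract 10: [7, 5, 10, 28, 28, 28]
Extract 7: [5, 7, 10, 28, 28, 28]


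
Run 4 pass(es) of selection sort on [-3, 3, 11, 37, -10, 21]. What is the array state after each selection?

Pass 1: Select minimum -10 at index 4, swap -> [-10, 3, 11, 37, -3, 21]
Pass 2: Select minimum -3 at index 4, swap -> [-10, -3, 11, 37, 3, 21]
Pass 3: Select minimum 3 at index 4, swap -> [-10, -3, 3, 37, 11, 21]
Pass 4: Select minimum 11 at index 4, swap -> [-10, -3, 3, 11, 37, 21]


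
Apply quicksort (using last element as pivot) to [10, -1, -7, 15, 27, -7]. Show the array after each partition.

Partition 1: pivot=-7 at index 1 -> [-7, -7, 10, 15, 27, -1]
Partition 2: pivot=-1 at index 2 -> [-7, -7, -1, 15, 27, 10]
Partition 3: pivot=10 at index 3 -> [-7, -7, -1, 10, 27, 15]
Partition 4: pivot=15 at index 4 -> [-7, -7, -1, 10, 15, 27]


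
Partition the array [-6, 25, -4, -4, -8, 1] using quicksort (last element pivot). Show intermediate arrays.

Partition 1: pivot=1 at index 4 -> [-6, -4, -4, -8, 1, 25]
Partition 2: pivot=-8 at index 0 -> [-8, -4, -4, -6, 1, 25]
Partition 3: pivot=-6 at index 1 -> [-8, -6, -4, -4, 1, 25]
Partition 4: pivot=-4 at index 3 -> [-8, -6, -4, -4, 1, 25]


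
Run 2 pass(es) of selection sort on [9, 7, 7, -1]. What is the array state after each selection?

Pass 1: Select minimum -1 at index 3, swap -> [-1, 7, 7, 9]
Pass 2: Select minimum 7 at index 1, swap -> [-1, 7, 7, 9]


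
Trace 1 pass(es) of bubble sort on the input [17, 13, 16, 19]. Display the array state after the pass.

After pass 1: [13, 16, 17, 19] (2 swaps)
Total swaps: 2


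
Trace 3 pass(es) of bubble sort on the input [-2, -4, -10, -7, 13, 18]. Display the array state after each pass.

After pass 1: [-4, -10, -7, -2, 13, 18] (3 swaps)
After pass 2: [-10, -7, -4, -2, 13, 18] (2 swaps)
After pass 3: [-10, -7, -4, -2, 13, 18] (0 swaps)
Total swaps: 5


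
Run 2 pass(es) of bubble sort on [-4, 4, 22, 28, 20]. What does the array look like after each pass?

After pass 1: [-4, 4, 22, 20, 28] (1 swaps)
After pass 2: [-4, 4, 20, 22, 28] (1 swaps)
Total swaps: 2


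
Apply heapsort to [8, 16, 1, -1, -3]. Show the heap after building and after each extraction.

Build heap: [16, 8, 1, -1, -3]
Extract 16: [8, -1, 1, -3, 16]
Extract 8: [1, -1, -3, 8, 16]
Extract 1: [-1, -3, 1, 8, 16]
Extract -1: [-3, -1, 1, 8, 16]


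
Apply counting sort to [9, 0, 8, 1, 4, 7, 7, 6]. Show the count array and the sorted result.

Count array: [1, 1, 0, 0, 1, 0, 1, 2, 1, 1]
(count[i] = number of elements equal to i)
Cumulative count: [1, 2, 2, 2, 3, 3, 4, 6, 7, 8]
Sorted: [0, 1, 4, 6, 7, 7, 8, 9]


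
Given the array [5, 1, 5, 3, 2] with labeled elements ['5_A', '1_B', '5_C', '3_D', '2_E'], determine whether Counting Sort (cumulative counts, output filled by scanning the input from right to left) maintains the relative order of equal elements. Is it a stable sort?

Trace Counting Sort on the labeled array (the key is the number; the letter only tracks identity):
  Counts for values 0..5: [0, 1, 1, 1, 0, 2]
  Cumulative counts: [0, 1, 2, 3, 3, 5]
  Scan right to left: place 2_E at output index 1
  Scan right to left: place 3_D at output index 2
  Scan right to left: place 5_C at output index 4
  Scan right to left: place 1_B at output index 0
  Scan right to left: place 5_A at output index 3
  Output: [1_B, 2_E, 3_D, 5_A, 5_C]
Equal keys:
  value 5: originally 5_A, 5_C; after sorting 5_A, 5_C -> order preserved
All equal keys kept their original relative order. Counting Sort is stable: scanning the input right to left with decreasing cumulative counts places later duplicates at later output positions.
Answer: Stable


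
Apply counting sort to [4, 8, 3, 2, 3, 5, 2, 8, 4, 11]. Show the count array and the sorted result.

Count array: [0, 0, 2, 2, 2, 1, 0, 0, 2, 0, 0, 1]
(count[i] = number of elements equal to i)
Cumulative count: [0, 0, 2, 4, 6, 7, 7, 7, 9, 9, 9, 10]
Sorted: [2, 2, 3, 3, 4, 4, 5, 8, 8, 11]


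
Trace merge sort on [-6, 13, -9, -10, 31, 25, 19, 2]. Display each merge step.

Divide and conquer:
  Merge [-6] + [13] -> [-6, 13]
  Merge [-9] + [-10] -> [-10, -9]
  Merge [-6, 13] + [-10, -9] -> [-10, -9, -6, 13]
  Merge [31] + [25] -> [25, 31]
  Merge [19] + [2] -> [2, 19]
  Merge [25, 31] + [2, 19] -> [2, 19, 25, 31]
  Merge [-10, -9, -6, 13] + [2, 19, 25, 31] -> [-10, -9, -6, 2, 13, 19, 25, 31]


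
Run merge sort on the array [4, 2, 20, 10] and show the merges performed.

Divide and conquer:
  Merge [4] + [2] -> [2, 4]
  Merge [20] + [10] -> [10, 20]
  Merge [2, 4] + [10, 20] -> [2, 4, 10, 20]


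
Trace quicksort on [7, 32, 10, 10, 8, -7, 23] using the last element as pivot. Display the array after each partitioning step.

Partition 1: pivot=23 at index 5 -> [7, 10, 10, 8, -7, 23, 32]
Partition 2: pivot=-7 at index 0 -> [-7, 10, 10, 8, 7, 23, 32]
Partition 3: pivot=7 at index 1 -> [-7, 7, 10, 8, 10, 23, 32]
Partition 4: pivot=10 at index 4 -> [-7, 7, 10, 8, 10, 23, 32]
Partition 5: pivot=8 at index 2 -> [-7, 7, 8, 10, 10, 23, 32]


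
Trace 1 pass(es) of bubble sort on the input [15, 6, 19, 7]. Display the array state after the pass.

After pass 1: [6, 15, 7, 19] (2 swaps)
Total swaps: 2


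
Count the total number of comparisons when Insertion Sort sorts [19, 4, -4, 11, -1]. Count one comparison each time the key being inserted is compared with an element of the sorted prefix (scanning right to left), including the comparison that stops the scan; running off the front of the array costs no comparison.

Insert 4: 19 > 4 (shift), reached front = 1 comparison(s) -> [4, 19, -4, 11, -1]
Insert -4: 19 > -4 (shift), 4 > -4 (shift), reached front = 2 comparison(s) -> [-4, 4, 19, 11, -1]
Insert 11: 19 > 11 (shift), 4 <= 11 (stop) = 2 comparison(s) -> [-4, 4, 11, 19, -1]
Insert -1: 19 > -1 (shift), 11 > -1 (shift), 4 > -1 (shift), -4 <= -1 (stop) = 4 comparison(s) -> [-4, -1, 4, 11, 19]
Total comparisons: 1 + 2 + 2 + 4 = 9


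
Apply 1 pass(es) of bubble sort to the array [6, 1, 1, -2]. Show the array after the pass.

After pass 1: [1, 1, -2, 6] (3 swaps)
Total swaps: 3


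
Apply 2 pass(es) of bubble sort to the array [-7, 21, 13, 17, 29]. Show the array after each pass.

After pass 1: [-7, 13, 17, 21, 29] (2 swaps)
After pass 2: [-7, 13, 17, 21, 29] (0 swaps)
Total swaps: 2


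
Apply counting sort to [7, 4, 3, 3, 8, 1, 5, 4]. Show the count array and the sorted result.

Count array: [0, 1, 0, 2, 2, 1, 0, 1, 1]
(count[i] = number of elements equal to i)
Cumulative count: [0, 1, 1, 3, 5, 6, 6, 7, 8]
Sorted: [1, 3, 3, 4, 4, 5, 7, 8]


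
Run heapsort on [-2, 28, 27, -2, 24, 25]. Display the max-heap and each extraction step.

Build heap: [28, 24, 27, -2, -2, 25]
Extract 28: [27, 24, 25, -2, -2, 28]
Extract 27: [25, 24, -2, -2, 27, 28]
Extract 25: [24, -2, -2, 25, 27, 28]
Extract 24: [-2, -2, 24, 25, 27, 28]
Extract -2: [-2, -2, 24, 25, 27, 28]


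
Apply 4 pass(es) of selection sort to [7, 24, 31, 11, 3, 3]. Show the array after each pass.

Pass 1: Select minimum 3 at index 4, swap -> [3, 24, 31, 11, 7, 3]
Pass 2: Select minimum 3 at index 5, swap -> [3, 3, 31, 11, 7, 24]
Pass 3: Select minimum 7 at index 4, swap -> [3, 3, 7, 11, 31, 24]
Pass 4: Select minimum 11 at index 3, swap -> [3, 3, 7, 11, 31, 24]


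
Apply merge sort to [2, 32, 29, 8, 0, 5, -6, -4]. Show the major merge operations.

Divide and conquer:
  Merge [2] + [32] -> [2, 32]
  Merge [29] + [8] -> [8, 29]
  Merge [2, 32] + [8, 29] -> [2, 8, 29, 32]
  Merge [0] + [5] -> [0, 5]
  Merge [-6] + [-4] -> [-6, -4]
  Merge [0, 5] + [-6, -4] -> [-6, -4, 0, 5]
  Merge [2, 8, 29, 32] + [-6, -4, 0, 5] -> [-6, -4, 0, 2, 5, 8, 29, 32]


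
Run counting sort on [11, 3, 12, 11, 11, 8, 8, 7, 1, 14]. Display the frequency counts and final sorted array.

Count array: [0, 1, 0, 1, 0, 0, 0, 1, 2, 0, 0, 3, 1, 0, 1]
(count[i] = number of elements equal to i)
Cumulative count: [0, 1, 1, 2, 2, 2, 2, 3, 5, 5, 5, 8, 9, 9, 10]
Sorted: [1, 3, 7, 8, 8, 11, 11, 11, 12, 14]


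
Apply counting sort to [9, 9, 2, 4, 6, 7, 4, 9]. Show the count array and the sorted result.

Count array: [0, 0, 1, 0, 2, 0, 1, 1, 0, 3]
(count[i] = number of elements equal to i)
Cumulative count: [0, 0, 1, 1, 3, 3, 4, 5, 5, 8]
Sorted: [2, 4, 4, 6, 7, 9, 9, 9]


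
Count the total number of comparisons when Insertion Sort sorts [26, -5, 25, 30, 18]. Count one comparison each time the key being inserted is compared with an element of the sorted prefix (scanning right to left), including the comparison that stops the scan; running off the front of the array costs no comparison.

Insert -5: 26 > -5 (shift), reached front = 1 comparison(s) -> [-5, 26, 25, 30, 18]
Insert 25: 26 > 25 (shift), -5 <= 25 (stop) = 2 comparison(s) -> [-5, 25, 26, 30, 18]
Insert 30: 26 <= 30 (stop) = 1 comparison(s) -> [-5, 25, 26, 30, 18]
Insert 18: 30 > 18 (shift), 26 > 18 (shift), 25 > 18 (shift), -5 <= 18 (stop) = 4 comparison(s) -> [-5, 18, 25, 26, 30]
Total comparisons: 1 + 2 + 1 + 4 = 8


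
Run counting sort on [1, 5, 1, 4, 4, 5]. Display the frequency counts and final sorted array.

Count array: [0, 2, 0, 0, 2, 2]
(count[i] = number of elements equal to i)
Cumulative count: [0, 2, 2, 2, 4, 6]
Sorted: [1, 1, 4, 4, 5, 5]


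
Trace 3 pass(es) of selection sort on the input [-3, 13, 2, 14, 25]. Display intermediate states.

Pass 1: Select minimum -3 at index 0, swap -> [-3, 13, 2, 14, 25]
Pass 2: Select minimum 2 at index 2, swap -> [-3, 2, 13, 14, 25]
Pass 3: Select minimum 13 at index 2, swap -> [-3, 2, 13, 14, 25]


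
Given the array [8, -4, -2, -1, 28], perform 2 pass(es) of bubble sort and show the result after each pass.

After pass 1: [-4, -2, -1, 8, 28] (3 swaps)
After pass 2: [-4, -2, -1, 8, 28] (0 swaps)
Total swaps: 3


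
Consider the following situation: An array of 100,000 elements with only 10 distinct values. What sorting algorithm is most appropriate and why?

Best choice: 3-way quicksort or Counting sort
Reason: 3-way (Dutch national flag) partitioning groups every copy of the pivot together, so with only d=10 distinct keys quicksort finishes in O(n log d) expected time, which is effectively linear; counting sort runs in O(n + k) where k is the size of the key range (not the number of distinct values), so it is linear when the 10 values are integers drawn from a small known range


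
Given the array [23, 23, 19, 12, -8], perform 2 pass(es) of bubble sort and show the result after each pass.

After pass 1: [23, 19, 12, -8, 23] (3 swaps)
After pass 2: [19, 12, -8, 23, 23] (3 swaps)
Total swaps: 6


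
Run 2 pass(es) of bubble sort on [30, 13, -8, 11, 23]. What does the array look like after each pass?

After pass 1: [13, -8, 11, 23, 30] (4 swaps)
After pass 2: [-8, 11, 13, 23, 30] (2 swaps)
Total swaps: 6


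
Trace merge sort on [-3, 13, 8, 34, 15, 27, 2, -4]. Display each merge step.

Divide and conquer:
  Merge [-3] + [13] -> [-3, 13]
  Merge [8] + [34] -> [8, 34]
  Merge [-3, 13] + [8, 34] -> [-3, 8, 13, 34]
  Merge [15] + [27] -> [15, 27]
  Merge [2] + [-4] -> [-4, 2]
  Merge [15, 27] + [-4, 2] -> [-4, 2, 15, 27]
  Merge [-3, 8, 13, 34] + [-4, 2, 15, 27] -> [-4, -3, 2, 8, 13, 15, 27, 34]


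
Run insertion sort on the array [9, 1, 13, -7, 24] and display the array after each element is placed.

First element 9 is already 'sorted'
Insert 1: shifted 1 elements -> [1, 9, 13, -7, 24]
Insert 13: shifted 0 elements -> [1, 9, 13, -7, 24]
Insert -7: shifted 3 elements -> [-7, 1, 9, 13, 24]
Insert 24: shifted 0 elements -> [-7, 1, 9, 13, 24]


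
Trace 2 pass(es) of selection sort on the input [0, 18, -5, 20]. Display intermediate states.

Pass 1: Select minimum -5 at index 2, swap -> [-5, 18, 0, 20]
Pass 2: Select minimum 0 at index 2, swap -> [-5, 0, 18, 20]


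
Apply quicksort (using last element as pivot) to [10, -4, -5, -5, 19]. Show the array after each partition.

Partition 1: pivot=19 at index 4 -> [10, -4, -5, -5, 19]
Partition 2: pivot=-5 at index 1 -> [-5, -5, 10, -4, 19]
Partition 3: pivot=-4 at index 2 -> [-5, -5, -4, 10, 19]


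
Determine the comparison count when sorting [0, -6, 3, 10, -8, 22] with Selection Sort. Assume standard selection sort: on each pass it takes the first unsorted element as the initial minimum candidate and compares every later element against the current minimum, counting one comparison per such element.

Pass 1: scan indices 1..5 for the minimum = 5 comparison(s); min is -8, place at index 0 -> [-8, -6, 3, 10, 0, 22]
Pass 2: scan indices 2..5 for the minimum = 4 comparison(s); min is -6, place at index 1 -> [-8, -6, 3, 10, 0, 22]
Pass 3: scan indices 3..5 for the minimum = 3 comparison(s); min is 0, place at index 2 -> [-8, -6, 0, 10, 3, 22]
Pass 4: scan indices 4..5 for the minimum = 2 comparison(s); min is 3, place at index 3 -> [-8, -6, 0, 3, 10, 22]
Pass 5: scan indices 5..5 for the minimum = 1 comparison(s); min is 10, place at index 4 -> [-8, -6, 0, 3, 10, 22]
Selection sort always scans the whole unsorted suffix, so the count is (n-1) + (n-2) + ... + 1 = n(n-1)/2 = 6*5/2 = 15 regardless of the input order.
Total comparisons: 5 + 4 + 3 + 2 + 1 = 15


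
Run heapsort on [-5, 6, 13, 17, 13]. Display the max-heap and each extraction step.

Build heap: [17, 13, 13, 6, -5]
Extract 17: [13, 6, 13, -5, 17]
Extract 13: [13, 6, -5, 13, 17]
Extract 13: [6, -5, 13, 13, 17]
Extract 6: [-5, 6, 13, 13, 17]


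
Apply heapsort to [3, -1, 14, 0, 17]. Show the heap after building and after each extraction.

Build heap: [17, 3, 14, 0, -1]
Extract 17: [14, 3, -1, 0, 17]
Extract 14: [3, 0, -1, 14, 17]
Extract 3: [0, -1, 3, 14, 17]
Extract 0: [-1, 0, 3, 14, 17]


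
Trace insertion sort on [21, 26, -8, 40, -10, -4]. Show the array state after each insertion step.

First element 21 is already 'sorted'
Insert 26: shifted 0 elements -> [21, 26, -8, 40, -10, -4]
Insert -8: shifted 2 elements -> [-8, 21, 26, 40, -10, -4]
Insert 40: shifted 0 elements -> [-8, 21, 26, 40, -10, -4]
Insert -10: shifted 4 elements -> [-10, -8, 21, 26, 40, -4]
Insert -4: shifted 3 elements -> [-10, -8, -4, 21, 26, 40]


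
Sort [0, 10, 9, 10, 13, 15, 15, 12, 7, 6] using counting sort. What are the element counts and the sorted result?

Count array: [1, 0, 0, 0, 0, 0, 1, 1, 0, 1, 2, 0, 1, 1, 0, 2]
(count[i] = number of elements equal to i)
Cumulative count: [1, 1, 1, 1, 1, 1, 2, 3, 3, 4, 6, 6, 7, 8, 8, 10]
Sorted: [0, 6, 7, 9, 10, 10, 12, 13, 15, 15]


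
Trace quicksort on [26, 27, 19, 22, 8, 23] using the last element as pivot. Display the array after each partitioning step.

Partition 1: pivot=23 at index 3 -> [19, 22, 8, 23, 26, 27]
Partition 2: pivot=8 at index 0 -> [8, 22, 19, 23, 26, 27]
Partition 3: pivot=19 at index 1 -> [8, 19, 22, 23, 26, 27]
Partition 4: pivot=27 at index 5 -> [8, 19, 22, 23, 26, 27]


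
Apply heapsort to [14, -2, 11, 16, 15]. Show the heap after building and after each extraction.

Build heap: [16, 15, 11, -2, 14]
Extract 16: [15, 14, 11, -2, 16]
Extract 15: [14, -2, 11, 15, 16]
Extract 14: [11, -2, 14, 15, 16]
Extract 11: [-2, 11, 14, 15, 16]


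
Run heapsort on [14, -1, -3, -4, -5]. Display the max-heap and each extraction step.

Build heap: [14, -1, -3, -4, -5]
Extract 14: [-1, -4, -3, -5, 14]
Extract -1: [-3, -4, -5, -1, 14]
Extract -3: [-4, -5, -3, -1, 14]
Extract -4: [-5, -4, -3, -1, 14]


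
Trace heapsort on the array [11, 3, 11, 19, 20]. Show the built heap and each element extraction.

Build heap: [20, 19, 11, 11, 3]
Extract 20: [19, 11, 11, 3, 20]
Extract 19: [11, 3, 11, 19, 20]
Extract 11: [11, 3, 11, 19, 20]
Extract 11: [3, 11, 11, 19, 20]


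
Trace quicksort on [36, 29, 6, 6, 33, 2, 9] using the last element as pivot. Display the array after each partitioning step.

Partition 1: pivot=9 at index 3 -> [6, 6, 2, 9, 33, 36, 29]
Partition 2: pivot=2 at index 0 -> [2, 6, 6, 9, 33, 36, 29]
Partition 3: pivot=6 at index 2 -> [2, 6, 6, 9, 33, 36, 29]
Partition 4: pivot=29 at index 4 -> [2, 6, 6, 9, 29, 36, 33]
Partition 5: pivot=33 at index 5 -> [2, 6, 6, 9, 29, 33, 36]


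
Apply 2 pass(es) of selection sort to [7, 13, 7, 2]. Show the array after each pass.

Pass 1: Select minimum 2 at index 3, swap -> [2, 13, 7, 7]
Pass 2: Select minimum 7 at index 2, swap -> [2, 7, 13, 7]


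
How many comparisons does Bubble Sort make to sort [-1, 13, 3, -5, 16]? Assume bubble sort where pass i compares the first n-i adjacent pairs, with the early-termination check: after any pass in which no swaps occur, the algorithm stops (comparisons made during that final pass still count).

Pass 1: compare adjacent pairs (0,1)..(3,4) = 4 comparison(s), 2 swap(s) -> [-1, 3, -5, 13, 16]
Pass 2: compare adjacent pairs (0,1)..(2,3) = 3 comparison(s), 1 swap(s) -> [-1, -5, 3, 13, 16]
Pass 3: compare adjacent pairs (0,1)..(1,2) = 2 comparison(s), 1 swap(s) -> [-5, -1, 3, 13, 16]
Pass 4: compare adjacent pairs (0,1)..(0,1) = 1 comparison(s), 0 swap(s) -> [-5, -1, 3, 13, 16]
No swaps in this pass, so bubble sort stops here.
Total comparisons: 4 + 3 + 2 + 1 = 10


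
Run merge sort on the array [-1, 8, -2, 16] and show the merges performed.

Divide and conquer:
  Merge [-1] + [8] -> [-1, 8]
  Merge [-2] + [16] -> [-2, 16]
  Merge [-1, 8] + [-2, 16] -> [-2, -1, 8, 16]


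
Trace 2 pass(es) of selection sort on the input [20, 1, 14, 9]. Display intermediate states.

Pass 1: Select minimum 1 at index 1, swap -> [1, 20, 14, 9]
Pass 2: Select minimum 9 at index 3, swap -> [1, 9, 14, 20]


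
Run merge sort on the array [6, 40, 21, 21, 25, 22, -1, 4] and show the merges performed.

Divide and conquer:
  Merge [6] + [40] -> [6, 40]
  Merge [21] + [21] -> [21, 21]
  Merge [6, 40] + [21, 21] -> [6, 21, 21, 40]
  Merge [25] + [22] -> [22, 25]
  Merge [-1] + [4] -> [-1, 4]
  Merge [22, 25] + [-1, 4] -> [-1, 4, 22, 25]
  Merge [6, 21, 21, 40] + [-1, 4, 22, 25] -> [-1, 4, 6, 21, 21, 22, 25, 40]


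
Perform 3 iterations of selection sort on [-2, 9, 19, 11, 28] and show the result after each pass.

Pass 1: Select minimum -2 at index 0, swap -> [-2, 9, 19, 11, 28]
Pass 2: Select minimum 9 at index 1, swap -> [-2, 9, 19, 11, 28]
Pass 3: Select minimum 11 at index 3, swap -> [-2, 9, 11, 19, 28]


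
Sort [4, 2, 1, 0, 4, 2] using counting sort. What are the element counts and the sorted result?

Count array: [1, 1, 2, 0, 2]
(count[i] = number of elements equal to i)
Cumulative count: [1, 2, 4, 4, 6]
Sorted: [0, 1, 2, 2, 4, 4]


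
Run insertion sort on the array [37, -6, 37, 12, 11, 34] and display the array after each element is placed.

First element 37 is already 'sorted'
Insert -6: shifted 1 elements -> [-6, 37, 37, 12, 11, 34]
Insert 37: shifted 0 elements -> [-6, 37, 37, 12, 11, 34]
Insert 12: shifted 2 elements -> [-6, 12, 37, 37, 11, 34]
Insert 11: shifted 3 elements -> [-6, 11, 12, 37, 37, 34]
Insert 34: shifted 2 elements -> [-6, 11, 12, 34, 37, 37]


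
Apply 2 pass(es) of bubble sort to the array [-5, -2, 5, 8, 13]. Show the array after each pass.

After pass 1: [-5, -2, 5, 8, 13] (0 swaps)
After pass 2: [-5, -2, 5, 8, 13] (0 swaps)
Total swaps: 0


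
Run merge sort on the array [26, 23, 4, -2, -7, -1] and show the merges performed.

Divide and conquer:
  Merge [23] + [4] -> [4, 23]
  Merge [26] + [4, 23] -> [4, 23, 26]
  Merge [-7] + [-1] -> [-7, -1]
  Merge [-2] + [-7, -1] -> [-7, -2, -1]
  Merge [4, 23, 26] + [-7, -2, -1] -> [-7, -2, -1, 4, 23, 26]


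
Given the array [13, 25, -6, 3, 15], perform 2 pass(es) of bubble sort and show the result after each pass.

After pass 1: [13, -6, 3, 15, 25] (3 swaps)
After pass 2: [-6, 3, 13, 15, 25] (2 swaps)
Total swaps: 5


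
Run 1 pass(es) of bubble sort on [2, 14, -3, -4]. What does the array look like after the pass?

After pass 1: [2, -3, -4, 14] (2 swaps)
Total swaps: 2


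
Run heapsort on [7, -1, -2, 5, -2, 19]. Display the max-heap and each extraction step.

Build heap: [19, 5, 7, -1, -2, -2]
Extract 19: [7, 5, -2, -1, -2, 19]
Extract 7: [5, -1, -2, -2, 7, 19]
Extract 5: [-1, -2, -2, 5, 7, 19]
Extract -1: [-2, -2, -1, 5, 7, 19]
Extract -2: [-2, -2, -1, 5, 7, 19]


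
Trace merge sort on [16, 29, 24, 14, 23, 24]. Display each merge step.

Divide and conquer:
  Merge [29] + [24] -> [24, 29]
  Merge [16] + [24, 29] -> [16, 24, 29]
  Merge [23] + [24] -> [23, 24]
  Merge [14] + [23, 24] -> [14, 23, 24]
  Merge [16, 24, 29] + [14, 23, 24] -> [14, 16, 23, 24, 24, 29]


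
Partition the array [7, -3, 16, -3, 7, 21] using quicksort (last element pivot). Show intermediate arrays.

Partition 1: pivot=21 at index 5 -> [7, -3, 16, -3, 7, 21]
Partition 2: pivot=7 at index 3 -> [7, -3, -3, 7, 16, 21]
Partition 3: pivot=-3 at index 1 -> [-3, -3, 7, 7, 16, 21]


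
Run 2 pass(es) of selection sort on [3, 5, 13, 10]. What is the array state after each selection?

Pass 1: Select minimum 3 at index 0, swap -> [3, 5, 13, 10]
Pass 2: Select minimum 5 at index 1, swap -> [3, 5, 13, 10]


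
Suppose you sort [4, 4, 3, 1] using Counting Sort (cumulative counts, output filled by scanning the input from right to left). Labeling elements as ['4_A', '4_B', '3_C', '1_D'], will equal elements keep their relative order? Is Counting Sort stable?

Trace Counting Sort on the labeled array (the key is the number; the letter only tracks identity):
  Counts for values 0..4: [0, 1, 0, 1, 2]
  Cumulative counts: [0, 1, 1, 2, 4]
  Scan right to left: place 1_D at output index 0
  Scan right to left: place 3_C at output index 1
  Scan right to left: place 4_B at output index 3
  Scan right to left: place 4_A at output index 2
  Output: [1_D, 3_C, 4_A, 4_B]
Equal keys:
  value 4: originally 4_A, 4_B; after sorting 4_A, 4_B -> order preserved
All equal keys kept their original relative order. Counting Sort is stable: scanning the input right to left with decreasing cumulative counts places later duplicates at later output positions.
Answer: Stable


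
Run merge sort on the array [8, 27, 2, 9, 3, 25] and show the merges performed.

Divide and conquer:
  Merge [27] + [2] -> [2, 27]
  Merge [8] + [2, 27] -> [2, 8, 27]
  Merge [3] + [25] -> [3, 25]
  Merge [9] + [3, 25] -> [3, 9, 25]
  Merge [2, 8, 27] + [3, 9, 25] -> [2, 3, 8, 9, 25, 27]


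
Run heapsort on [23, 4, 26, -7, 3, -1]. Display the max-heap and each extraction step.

Build heap: [26, 4, 23, -7, 3, -1]
Extract 26: [23, 4, -1, -7, 3, 26]
Extract 23: [4, 3, -1, -7, 23, 26]
Extract 4: [3, -7, -1, 4, 23, 26]
Extract 3: [-1, -7, 3, 4, 23, 26]
Extract -1: [-7, -1, 3, 4, 23, 26]


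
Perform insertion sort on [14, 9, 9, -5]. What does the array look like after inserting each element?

First element 14 is already 'sorted'
Insert 9: shifted 1 elements -> [9, 14, 9, -5]
Insert 9: shifted 1 elements -> [9, 9, 14, -5]
Insert -5: shifted 3 elements -> [-5, 9, 9, 14]


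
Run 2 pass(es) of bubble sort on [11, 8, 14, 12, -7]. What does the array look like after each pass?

After pass 1: [8, 11, 12, -7, 14] (3 swaps)
After pass 2: [8, 11, -7, 12, 14] (1 swaps)
Total swaps: 4


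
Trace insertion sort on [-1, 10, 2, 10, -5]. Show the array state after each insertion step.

First element -1 is already 'sorted'
Insert 10: shifted 0 elements -> [-1, 10, 2, 10, -5]
Insert 2: shifted 1 elements -> [-1, 2, 10, 10, -5]
Insert 10: shifted 0 elements -> [-1, 2, 10, 10, -5]
Insert -5: shifted 4 elements -> [-5, -1, 2, 10, 10]


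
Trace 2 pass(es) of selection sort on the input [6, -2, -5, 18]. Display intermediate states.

Pass 1: Select minimum -5 at index 2, swap -> [-5, -2, 6, 18]
Pass 2: Select minimum -2 at index 1, swap -> [-5, -2, 6, 18]


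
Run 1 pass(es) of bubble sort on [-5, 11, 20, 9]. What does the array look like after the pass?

After pass 1: [-5, 11, 9, 20] (1 swaps)
Total swaps: 1
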